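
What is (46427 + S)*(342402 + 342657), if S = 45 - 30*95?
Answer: 29883643698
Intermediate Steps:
S = -2805 (S = 45 - 2850 = -2805)
(46427 + S)*(342402 + 342657) = (46427 - 2805)*(342402 + 342657) = 43622*685059 = 29883643698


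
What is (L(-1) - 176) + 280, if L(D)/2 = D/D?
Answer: 106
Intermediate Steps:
L(D) = 2 (L(D) = 2*(D/D) = 2*1 = 2)
(L(-1) - 176) + 280 = (2 - 176) + 280 = -174 + 280 = 106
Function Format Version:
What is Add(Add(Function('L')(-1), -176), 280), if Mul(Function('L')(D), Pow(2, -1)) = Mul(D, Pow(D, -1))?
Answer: 106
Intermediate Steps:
Function('L')(D) = 2 (Function('L')(D) = Mul(2, Mul(D, Pow(D, -1))) = Mul(2, 1) = 2)
Add(Add(Function('L')(-1), -176), 280) = Add(Add(2, -176), 280) = Add(-174, 280) = 106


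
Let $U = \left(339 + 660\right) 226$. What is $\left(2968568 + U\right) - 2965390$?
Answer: $228952$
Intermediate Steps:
$U = 225774$ ($U = 999 \cdot 226 = 225774$)
$\left(2968568 + U\right) - 2965390 = \left(2968568 + 225774\right) - 2965390 = 3194342 - 2965390 = 228952$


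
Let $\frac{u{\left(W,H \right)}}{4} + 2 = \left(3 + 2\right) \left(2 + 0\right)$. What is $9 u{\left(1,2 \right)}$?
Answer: $288$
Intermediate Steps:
$u{\left(W,H \right)} = 32$ ($u{\left(W,H \right)} = -8 + 4 \left(3 + 2\right) \left(2 + 0\right) = -8 + 4 \cdot 5 \cdot 2 = -8 + 4 \cdot 10 = -8 + 40 = 32$)
$9 u{\left(1,2 \right)} = 9 \cdot 32 = 288$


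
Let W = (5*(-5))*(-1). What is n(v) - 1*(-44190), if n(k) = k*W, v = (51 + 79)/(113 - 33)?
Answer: 353845/8 ≈ 44231.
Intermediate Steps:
v = 13/8 (v = 130/80 = 130*(1/80) = 13/8 ≈ 1.6250)
W = 25 (W = -25*(-1) = 25)
n(k) = 25*k (n(k) = k*25 = 25*k)
n(v) - 1*(-44190) = 25*(13/8) - 1*(-44190) = 325/8 + 44190 = 353845/8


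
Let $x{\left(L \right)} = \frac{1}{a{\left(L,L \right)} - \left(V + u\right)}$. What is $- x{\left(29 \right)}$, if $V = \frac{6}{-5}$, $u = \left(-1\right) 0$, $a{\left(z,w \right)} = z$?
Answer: $- \frac{5}{151} \approx -0.033113$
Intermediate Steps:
$u = 0$
$V = - \frac{6}{5}$ ($V = 6 \left(- \frac{1}{5}\right) = - \frac{6}{5} \approx -1.2$)
$x{\left(L \right)} = \frac{1}{\frac{6}{5} + L}$ ($x{\left(L \right)} = \frac{1}{L - \left(- \frac{6}{5} + 0\right)} = \frac{1}{L - - \frac{6}{5}} = \frac{1}{L + \frac{6}{5}} = \frac{1}{\frac{6}{5} + L}$)
$- x{\left(29 \right)} = - \frac{5}{6 + 5 \cdot 29} = - \frac{5}{6 + 145} = - \frac{5}{151}$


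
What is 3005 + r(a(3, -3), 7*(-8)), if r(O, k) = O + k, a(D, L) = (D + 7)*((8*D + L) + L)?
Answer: 3129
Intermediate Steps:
a(D, L) = (7 + D)*(2*L + 8*D) (a(D, L) = (7 + D)*((L + 8*D) + L) = (7 + D)*(2*L + 8*D))
3005 + r(a(3, -3), 7*(-8)) = 3005 + ((8*3**2 + 14*(-3) + 56*3 + 2*3*(-3)) + 7*(-8)) = 3005 + ((8*9 - 42 + 168 - 18) - 56) = 3005 + ((72 - 42 + 168 - 18) - 56) = 3005 + (180 - 56) = 3005 + 124 = 3129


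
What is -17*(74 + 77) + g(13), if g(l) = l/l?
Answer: -2566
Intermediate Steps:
g(l) = 1
-17*(74 + 77) + g(13) = -17*(74 + 77) + 1 = -17*151 + 1 = -2567 + 1 = -2566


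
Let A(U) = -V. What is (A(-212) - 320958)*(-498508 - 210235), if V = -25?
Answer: 227459017219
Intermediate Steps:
A(U) = 25 (A(U) = -1*(-25) = 25)
(A(-212) - 320958)*(-498508 - 210235) = (25 - 320958)*(-498508 - 210235) = -320933*(-708743) = 227459017219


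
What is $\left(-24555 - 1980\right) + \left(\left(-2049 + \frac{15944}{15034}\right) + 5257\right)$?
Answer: $- \frac{175341087}{7517} \approx -23326.0$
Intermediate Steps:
$\left(-24555 - 1980\right) + \left(\left(-2049 + \frac{15944}{15034}\right) + 5257\right) = -26535 + \left(\left(-2049 + 15944 \cdot \frac{1}{15034}\right) + 5257\right) = -26535 + \left(\left(-2049 + \frac{7972}{7517}\right) + 5257\right) = -26535 + \left(- \frac{15394361}{7517} + 5257\right) = -26535 + \frac{24122508}{7517} = - \frac{175341087}{7517}$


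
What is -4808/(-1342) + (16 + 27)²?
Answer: 1243083/671 ≈ 1852.6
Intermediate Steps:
-4808/(-1342) + (16 + 27)² = -4808*(-1/1342) + 43² = 2404/671 + 1849 = 1243083/671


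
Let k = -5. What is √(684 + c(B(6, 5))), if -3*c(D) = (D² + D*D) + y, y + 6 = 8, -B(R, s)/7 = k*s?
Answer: 40*I*√111/3 ≈ 140.48*I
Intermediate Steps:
B(R, s) = 35*s (B(R, s) = -(-35)*s = 35*s)
y = 2 (y = -6 + 8 = 2)
c(D) = -⅔ - 2*D²/3 (c(D) = -((D² + D*D) + 2)/3 = -((D² + D²) + 2)/3 = -(2*D² + 2)/3 = -(2 + 2*D²)/3 = -⅔ - 2*D²/3)
√(684 + c(B(6, 5))) = √(684 + (-⅔ - 2*(35*5)²/3)) = √(684 + (-⅔ - ⅔*175²)) = √(684 + (-⅔ - ⅔*30625)) = √(684 + (-⅔ - 61250/3)) = √(684 - 61252/3) = √(-59200/3) = 40*I*√111/3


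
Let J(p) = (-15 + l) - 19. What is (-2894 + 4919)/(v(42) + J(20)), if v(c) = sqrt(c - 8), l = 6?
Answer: -378/5 - 27*sqrt(34)/10 ≈ -91.344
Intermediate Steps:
J(p) = -28 (J(p) = (-15 + 6) - 19 = -9 - 19 = -28)
v(c) = sqrt(-8 + c)
(-2894 + 4919)/(v(42) + J(20)) = (-2894 + 4919)/(sqrt(-8 + 42) - 28) = 2025/(sqrt(34) - 28) = 2025/(-28 + sqrt(34))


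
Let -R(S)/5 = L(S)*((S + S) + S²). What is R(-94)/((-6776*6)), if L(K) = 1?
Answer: 5405/5082 ≈ 1.0636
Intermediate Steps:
R(S) = -10*S - 5*S² (R(S) = -5*((S + S) + S²) = -5*(2*S + S²) = -5*(S² + 2*S) = -10*S - 5*S²)
R(-94)/((-6776*6)) = (-5*(-94)*(2 - 94))/((-6776*6)) = -5*(-94)*(-92)/(-40656) = -43240*(-1/40656) = 5405/5082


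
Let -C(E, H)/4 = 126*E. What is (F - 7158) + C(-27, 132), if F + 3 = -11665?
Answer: -5218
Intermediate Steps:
C(E, H) = -504*E
F = -11668 (F = -3 - 11665 = -11668)
(F - 7158) + C(-27, 132) = (-11668 - 7158) - 504*(-27) = -18826 + 13608 = -5218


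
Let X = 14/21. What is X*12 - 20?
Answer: -12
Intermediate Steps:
X = ⅔ (X = 14*(1/21) = ⅔ ≈ 0.66667)
X*12 - 20 = (⅔)*12 - 20 = 8 - 20 = -12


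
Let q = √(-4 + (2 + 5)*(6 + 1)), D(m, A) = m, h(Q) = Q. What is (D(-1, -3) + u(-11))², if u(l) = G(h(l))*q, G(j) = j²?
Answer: 658846 - 726*√5 ≈ 6.5722e+5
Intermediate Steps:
q = 3*√5 (q = √(-4 + 7*7) = √(-4 + 49) = √45 = 3*√5 ≈ 6.7082)
u(l) = 3*√5*l² (u(l) = l²*(3*√5) = 3*√5*l²)
(D(-1, -3) + u(-11))² = (-1 + 3*√5*(-11)²)² = (-1 + 3*√5*121)² = (-1 + 363*√5)²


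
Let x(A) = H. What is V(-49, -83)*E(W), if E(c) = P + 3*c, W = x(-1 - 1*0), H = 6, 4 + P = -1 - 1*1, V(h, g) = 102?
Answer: 1224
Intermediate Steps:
P = -6 (P = -4 + (-1 - 1*1) = -4 + (-1 - 1) = -4 - 2 = -6)
x(A) = 6
W = 6
E(c) = -6 + 3*c
V(-49, -83)*E(W) = 102*(-6 + 3*6) = 102*(-6 + 18) = 102*12 = 1224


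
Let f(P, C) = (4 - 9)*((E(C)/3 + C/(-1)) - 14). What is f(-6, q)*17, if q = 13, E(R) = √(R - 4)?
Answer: 2210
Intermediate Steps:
E(R) = √(-4 + R)
f(P, C) = 70 + 5*C - 5*√(-4 + C)/3 (f(P, C) = (4 - 9)*((√(-4 + C)/3 + C/(-1)) - 14) = -5*((√(-4 + C)*(⅓) + C*(-1)) - 14) = -5*((√(-4 + C)/3 - C) - 14) = -5*((-C + √(-4 + C)/3) - 14) = -5*(-14 - C + √(-4 + C)/3) = 70 + 5*C - 5*√(-4 + C)/3)
f(-6, q)*17 = (70 + 5*13 - 5*√(-4 + 13)/3)*17 = (70 + 65 - 5*√9/3)*17 = (70 + 65 - 5/3*3)*17 = (70 + 65 - 5)*17 = 130*17 = 2210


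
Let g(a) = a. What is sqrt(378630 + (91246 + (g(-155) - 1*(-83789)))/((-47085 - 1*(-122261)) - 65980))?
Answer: sqrt(16539767710)/209 ≈ 615.34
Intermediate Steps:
sqrt(378630 + (91246 + (g(-155) - 1*(-83789)))/((-47085 - 1*(-122261)) - 65980)) = sqrt(378630 + (91246 + (-155 - 1*(-83789)))/((-47085 - 1*(-122261)) - 65980)) = sqrt(378630 + (91246 + (-155 + 83789))/((-47085 + 122261) - 65980)) = sqrt(378630 + (91246 + 83634)/(75176 - 65980)) = sqrt(378630 + 174880/9196) = sqrt(378630 + 174880*(1/9196)) = sqrt(378630 + 43720/2299) = sqrt(870514090/2299) = sqrt(16539767710)/209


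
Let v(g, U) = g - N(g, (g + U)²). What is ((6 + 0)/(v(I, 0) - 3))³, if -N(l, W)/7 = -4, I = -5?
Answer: -1/216 ≈ -0.0046296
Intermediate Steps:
N(l, W) = 28 (N(l, W) = -7*(-4) = 28)
v(g, U) = -28 + g (v(g, U) = g - 1*28 = g - 28 = -28 + g)
((6 + 0)/(v(I, 0) - 3))³ = ((6 + 0)/((-28 - 5) - 3))³ = (6/(-33 - 3))³ = (6/(-36))³ = (6*(-1/36))³ = (-⅙)³ = -1/216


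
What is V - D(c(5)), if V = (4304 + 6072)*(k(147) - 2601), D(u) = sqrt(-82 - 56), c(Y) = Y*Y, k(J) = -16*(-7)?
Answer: -25825864 - I*sqrt(138) ≈ -2.5826e+7 - 11.747*I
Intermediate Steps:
k(J) = 112
c(Y) = Y**2
D(u) = I*sqrt(138) (D(u) = sqrt(-138) = I*sqrt(138))
V = -25825864 (V = (4304 + 6072)*(112 - 2601) = 10376*(-2489) = -25825864)
V - D(c(5)) = -25825864 - I*sqrt(138)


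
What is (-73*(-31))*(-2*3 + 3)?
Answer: -6789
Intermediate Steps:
(-73*(-31))*(-2*3 + 3) = 2263*(-6 + 3) = 2263*(-3) = -6789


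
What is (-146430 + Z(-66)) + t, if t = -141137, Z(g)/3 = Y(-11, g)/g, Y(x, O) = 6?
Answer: -3163240/11 ≈ -2.8757e+5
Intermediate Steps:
Z(g) = 18/g (Z(g) = 3*(6/g) = 18/g)
(-146430 + Z(-66)) + t = (-146430 + 18/(-66)) - 141137 = (-146430 + 18*(-1/66)) - 141137 = (-146430 - 3/11) - 141137 = -1610733/11 - 141137 = -3163240/11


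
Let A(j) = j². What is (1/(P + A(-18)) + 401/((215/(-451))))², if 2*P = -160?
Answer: 1947229990150041/2752051600 ≈ 7.0756e+5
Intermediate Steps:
P = -80 (P = (½)*(-160) = -80)
(1/(P + A(-18)) + 401/((215/(-451))))² = (1/(-80 + (-18)²) + 401/((215/(-451))))² = (1/(-80 + 324) + 401/((215*(-1/451))))² = (1/244 + 401/(-215/451))² = (1/244 + 401*(-451/215))² = (1/244 - 180851/215)² = (-44127429/52460)² = 1947229990150041/2752051600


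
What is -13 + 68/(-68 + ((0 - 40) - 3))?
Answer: -1511/111 ≈ -13.613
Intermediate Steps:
-13 + 68/(-68 + ((0 - 40) - 3)) = -13 + 68/(-68 + (-40 - 3)) = -13 + 68/(-68 - 43) = -13 + 68/(-111) = -13 + 68*(-1/111) = -13 - 68/111 = -1511/111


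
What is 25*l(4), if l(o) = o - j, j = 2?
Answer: 50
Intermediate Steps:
l(o) = -2 + o (l(o) = o - 1*2 = o - 2 = -2 + o)
25*l(4) = 25*(-2 + 4) = 25*2 = 50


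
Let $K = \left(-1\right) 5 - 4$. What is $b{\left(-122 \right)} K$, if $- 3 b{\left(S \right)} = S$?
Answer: $-366$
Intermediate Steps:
$K = -9$ ($K = -5 - 4 = -9$)
$b{\left(S \right)} = - \frac{S}{3}$
$b{\left(-122 \right)} K = \left(- \frac{1}{3}\right) \left(-122\right) \left(-9\right) = \frac{122}{3} \left(-9\right) = -366$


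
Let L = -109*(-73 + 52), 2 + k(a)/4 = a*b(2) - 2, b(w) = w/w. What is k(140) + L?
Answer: 2833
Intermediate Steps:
b(w) = 1
k(a) = -16 + 4*a (k(a) = -8 + 4*(a*1 - 2) = -8 + 4*(a - 2) = -8 + 4*(-2 + a) = -8 + (-8 + 4*a) = -16 + 4*a)
L = 2289 (L = -109*(-21) = 2289)
k(140) + L = (-16 + 4*140) + 2289 = (-16 + 560) + 2289 = 544 + 2289 = 2833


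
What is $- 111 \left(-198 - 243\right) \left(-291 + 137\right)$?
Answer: $-7538454$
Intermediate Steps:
$- 111 \left(-198 - 243\right) \left(-291 + 137\right) = - 111 \left(\left(-441\right) \left(-154\right)\right) = \left(-111\right) 67914 = -7538454$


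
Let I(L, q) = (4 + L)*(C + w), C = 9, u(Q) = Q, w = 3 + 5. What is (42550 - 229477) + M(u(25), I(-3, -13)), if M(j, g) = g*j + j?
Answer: -186477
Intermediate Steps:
w = 8
I(L, q) = 68 + 17*L (I(L, q) = (4 + L)*(9 + 8) = (4 + L)*17 = 68 + 17*L)
M(j, g) = j + g*j
(42550 - 229477) + M(u(25), I(-3, -13)) = (42550 - 229477) + 25*(1 + (68 + 17*(-3))) = -186927 + 25*(1 + (68 - 51)) = -186927 + 25*(1 + 17) = -186927 + 25*18 = -186927 + 450 = -186477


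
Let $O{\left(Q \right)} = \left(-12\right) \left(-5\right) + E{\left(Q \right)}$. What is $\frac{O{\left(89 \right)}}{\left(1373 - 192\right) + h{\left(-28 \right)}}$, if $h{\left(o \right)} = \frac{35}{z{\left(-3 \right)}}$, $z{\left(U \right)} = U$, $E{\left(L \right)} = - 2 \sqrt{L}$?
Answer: $\frac{45}{877} - \frac{3 \sqrt{89}}{1754} \approx 0.035176$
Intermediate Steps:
$h{\left(o \right)} = - \frac{35}{3}$ ($h{\left(o \right)} = \frac{35}{-3} = 35 \left(- \frac{1}{3}\right) = - \frac{35}{3}$)
$O{\left(Q \right)} = 60 - 2 \sqrt{Q}$ ($O{\left(Q \right)} = \left(-12\right) \left(-5\right) - 2 \sqrt{Q} = 60 - 2 \sqrt{Q}$)
$\frac{O{\left(89 \right)}}{\left(1373 - 192\right) + h{\left(-28 \right)}} = \frac{60 - 2 \sqrt{89}}{\left(1373 - 192\right) - \frac{35}{3}} = \frac{60 - 2 \sqrt{89}}{1181 - \frac{35}{3}} = \frac{60 - 2 \sqrt{89}}{\frac{3508}{3}} = \left(60 - 2 \sqrt{89}\right) \frac{3}{3508} = \frac{45}{877} - \frac{3 \sqrt{89}}{1754}$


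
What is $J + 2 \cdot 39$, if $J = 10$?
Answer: $88$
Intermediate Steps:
$J + 2 \cdot 39 = 10 + 2 \cdot 39 = 10 + 78 = 88$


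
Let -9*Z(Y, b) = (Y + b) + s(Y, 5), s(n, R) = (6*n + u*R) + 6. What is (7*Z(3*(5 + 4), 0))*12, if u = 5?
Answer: -6160/3 ≈ -2053.3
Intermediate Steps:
s(n, R) = 6 + 5*R + 6*n (s(n, R) = (6*n + 5*R) + 6 = (5*R + 6*n) + 6 = 6 + 5*R + 6*n)
Z(Y, b) = -31/9 - 7*Y/9 - b/9 (Z(Y, b) = -((Y + b) + (6 + 5*5 + 6*Y))/9 = -((Y + b) + (6 + 25 + 6*Y))/9 = -((Y + b) + (31 + 6*Y))/9 = -(31 + b + 7*Y)/9 = -31/9 - 7*Y/9 - b/9)
(7*Z(3*(5 + 4), 0))*12 = (7*(-31/9 - 7*(5 + 4)/3 - ⅑*0))*12 = (7*(-31/9 - 7*9/3 + 0))*12 = (7*(-31/9 - 7/9*27 + 0))*12 = (7*(-31/9 - 21 + 0))*12 = (7*(-220/9))*12 = -1540/9*12 = -6160/3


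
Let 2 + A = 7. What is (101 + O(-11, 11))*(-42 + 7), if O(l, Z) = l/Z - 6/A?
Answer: -3458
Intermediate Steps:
A = 5 (A = -2 + 7 = 5)
O(l, Z) = -6/5 + l/Z (O(l, Z) = l/Z - 6/5 = -6/5 + l/Z)
(101 + O(-11, 11))*(-42 + 7) = (101 + (-6/5 - 11/11))*(-42 + 7) = (101 + (-6/5 - 11*1/11))*(-35) = (101 + (-6/5 - 1))*(-35) = (101 - 11/5)*(-35) = (494/5)*(-35) = -3458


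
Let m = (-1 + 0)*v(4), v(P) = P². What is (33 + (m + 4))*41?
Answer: 861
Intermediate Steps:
m = -16 (m = (-1 + 0)*4² = -1*16 = -16)
(33 + (m + 4))*41 = (33 + (-16 + 4))*41 = (33 - 12)*41 = 21*41 = 861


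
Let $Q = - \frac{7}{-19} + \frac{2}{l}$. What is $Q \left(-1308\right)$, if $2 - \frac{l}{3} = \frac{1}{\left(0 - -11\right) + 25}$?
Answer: $- \frac{1246524}{1349} \approx -924.04$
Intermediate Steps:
$l = \frac{71}{12}$ ($l = 6 - \frac{3}{\left(0 - -11\right) + 25} = 6 - \frac{3}{\left(0 + 11\right) + 25} = 6 - \frac{3}{11 + 25} = 6 - \frac{3}{36} = 6 - \frac{1}{12} = \frac{71}{12} \approx 5.9167$)
$Q = \frac{953}{1349}$ ($Q = - \frac{7}{-19} + \frac{2}{\frac{71}{12}} = \left(-7\right) \left(- \frac{1}{19}\right) + 2 \cdot \frac{12}{71} = \frac{7}{19} + \frac{24}{71} = \frac{953}{1349} \approx 0.70645$)
$Q \left(-1308\right) = \frac{953}{1349} \left(-1308\right) = - \frac{1246524}{1349}$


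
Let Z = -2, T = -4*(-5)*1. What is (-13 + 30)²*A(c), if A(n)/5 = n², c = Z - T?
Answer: 699380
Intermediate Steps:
T = 20 (T = 20*1 = 20)
c = -22 (c = -2 - 1*20 = -2 - 20 = -22)
A(n) = 5*n²
(-13 + 30)²*A(c) = (-13 + 30)²*(5*(-22)²) = 17²*(5*484) = 289*2420 = 699380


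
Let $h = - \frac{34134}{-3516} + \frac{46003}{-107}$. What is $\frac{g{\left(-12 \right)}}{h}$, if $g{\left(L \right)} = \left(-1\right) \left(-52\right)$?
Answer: $- \frac{3260504}{26349035} \approx -0.12374$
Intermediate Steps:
$g{\left(L \right)} = 52$
$h = - \frac{26349035}{62702}$ ($h = \left(-34134\right) \left(- \frac{1}{3516}\right) + 46003 \left(- \frac{1}{107}\right) = \frac{5689}{586} - \frac{46003}{107} = - \frac{26349035}{62702} \approx -420.23$)
$\frac{g{\left(-12 \right)}}{h} = \frac{52}{- \frac{26349035}{62702}} = 52 \left(- \frac{62702}{26349035}\right) = - \frac{3260504}{26349035}$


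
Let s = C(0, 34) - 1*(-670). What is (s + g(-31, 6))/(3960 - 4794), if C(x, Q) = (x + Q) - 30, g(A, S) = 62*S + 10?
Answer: -176/139 ≈ -1.2662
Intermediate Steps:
g(A, S) = 10 + 62*S
C(x, Q) = -30 + Q + x (C(x, Q) = (Q + x) - 30 = -30 + Q + x)
s = 674 (s = (-30 + 34 + 0) - 1*(-670) = 4 + 670 = 674)
(s + g(-31, 6))/(3960 - 4794) = (674 + (10 + 62*6))/(3960 - 4794) = (674 + (10 + 372))/(-834) = (674 + 382)*(-1/834) = 1056*(-1/834) = -176/139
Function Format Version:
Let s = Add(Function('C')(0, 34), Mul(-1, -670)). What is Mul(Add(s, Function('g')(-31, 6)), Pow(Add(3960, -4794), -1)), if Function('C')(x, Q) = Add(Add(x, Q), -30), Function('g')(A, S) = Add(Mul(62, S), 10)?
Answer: Rational(-176, 139) ≈ -1.2662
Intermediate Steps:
Function('g')(A, S) = Add(10, Mul(62, S))
Function('C')(x, Q) = Add(-30, Q, x) (Function('C')(x, Q) = Add(Add(Q, x), -30) = Add(-30, Q, x))
s = 674 (s = Add(Add(-30, 34, 0), Mul(-1, -670)) = Add(4, 670) = 674)
Mul(Add(s, Function('g')(-31, 6)), Pow(Add(3960, -4794), -1)) = Mul(Add(674, Add(10, Mul(62, 6))), Pow(Add(3960, -4794), -1)) = Mul(Add(674, Add(10, 372)), Pow(-834, -1)) = Mul(Add(674, 382), Rational(-1, 834)) = Mul(1056, Rational(-1, 834)) = Rational(-176, 139)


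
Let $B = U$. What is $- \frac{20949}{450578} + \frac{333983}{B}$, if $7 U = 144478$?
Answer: $\frac{262592768899}{16274652071} \approx 16.135$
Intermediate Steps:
$U = \frac{144478}{7}$ ($U = \frac{1}{7} \cdot 144478 = \frac{144478}{7} \approx 20640.0$)
$B = \frac{144478}{7} \approx 20640.0$
$- \frac{20949}{450578} + \frac{333983}{B} = - \frac{20949}{450578} + \frac{333983}{\frac{144478}{7}} = \left(-20949\right) \frac{1}{450578} + 333983 \cdot \frac{7}{144478} = - \frac{20949}{450578} + \frac{2337881}{144478} = \frac{262592768899}{16274652071}$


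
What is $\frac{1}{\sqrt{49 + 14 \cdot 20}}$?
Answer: $\frac{\sqrt{329}}{329} \approx 0.055132$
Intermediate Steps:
$\frac{1}{\sqrt{49 + 14 \cdot 20}} = \frac{1}{\sqrt{49 + 280}} = \frac{1}{\sqrt{329}} = \frac{\sqrt{329}}{329}$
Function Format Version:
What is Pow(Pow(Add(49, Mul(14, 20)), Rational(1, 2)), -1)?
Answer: Mul(Rational(1, 329), Pow(329, Rational(1, 2))) ≈ 0.055132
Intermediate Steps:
Pow(Pow(Add(49, Mul(14, 20)), Rational(1, 2)), -1) = Pow(Pow(Add(49, 280), Rational(1, 2)), -1) = Pow(Pow(329, Rational(1, 2)), -1) = Mul(Rational(1, 329), Pow(329, Rational(1, 2)))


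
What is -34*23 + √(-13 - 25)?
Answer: -782 + I*√38 ≈ -782.0 + 6.1644*I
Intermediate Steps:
-34*23 + √(-13 - 25) = -782 + √(-38) = -782 + I*√38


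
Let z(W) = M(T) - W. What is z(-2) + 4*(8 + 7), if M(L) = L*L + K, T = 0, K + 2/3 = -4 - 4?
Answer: 160/3 ≈ 53.333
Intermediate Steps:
K = -26/3 (K = -⅔ + (-4 - 4) = -⅔ - 8 = -26/3 ≈ -8.6667)
M(L) = -26/3 + L² (M(L) = L*L - 26/3 = L² - 26/3 = -26/3 + L²)
z(W) = -26/3 - W (z(W) = (-26/3 + 0²) - W = (-26/3 + 0) - W = -26/3 - W)
z(-2) + 4*(8 + 7) = (-26/3 - 1*(-2)) + 4*(8 + 7) = (-26/3 + 2) + 4*15 = -20/3 + 60 = 160/3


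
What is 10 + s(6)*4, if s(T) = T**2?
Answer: 154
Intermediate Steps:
10 + s(6)*4 = 10 + 6**2*4 = 10 + 36*4 = 10 + 144 = 154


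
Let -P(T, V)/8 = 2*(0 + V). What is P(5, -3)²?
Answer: 2304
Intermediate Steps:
P(T, V) = -16*V (P(T, V) = -16*(0 + V) = -16*V)
P(5, -3)² = (-16*(-3))² = 48² = 2304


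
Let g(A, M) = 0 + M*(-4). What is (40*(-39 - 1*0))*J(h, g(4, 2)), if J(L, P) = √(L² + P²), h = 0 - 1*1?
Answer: -1560*√65 ≈ -12577.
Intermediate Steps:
h = -1 (h = 0 - 1 = -1)
g(A, M) = -4*M (g(A, M) = 0 - 4*M = -4*M)
(40*(-39 - 1*0))*J(h, g(4, 2)) = (40*(-39 - 1*0))*√((-1)² + (-4*2)²) = (40*(-39 + 0))*√(1 + (-8)²) = (40*(-39))*√(1 + 64) = -1560*√65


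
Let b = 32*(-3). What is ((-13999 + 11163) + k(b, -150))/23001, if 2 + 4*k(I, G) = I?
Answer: -1907/15334 ≈ -0.12436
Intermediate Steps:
b = -96
k(I, G) = -½ + I/4
((-13999 + 11163) + k(b, -150))/23001 = ((-13999 + 11163) + (-½ + (¼)*(-96)))/23001 = (-2836 + (-½ - 24))*(1/23001) = (-2836 - 49/2)*(1/23001) = -5721/2*1/23001 = -1907/15334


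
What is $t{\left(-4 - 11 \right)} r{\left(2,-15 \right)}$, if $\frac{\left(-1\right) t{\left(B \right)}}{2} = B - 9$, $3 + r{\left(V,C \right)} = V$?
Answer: $-48$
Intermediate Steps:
$r{\left(V,C \right)} = -3 + V$
$t{\left(B \right)} = 18 - 2 B$ ($t{\left(B \right)} = - 2 \left(B - 9\right) = - 2 \left(-9 + B\right) = 18 - 2 B$)
$t{\left(-4 - 11 \right)} r{\left(2,-15 \right)} = \left(18 - 2 \left(-4 - 11\right)\right) \left(-3 + 2\right) = \left(18 - -30\right) \left(-1\right) = \left(18 + 30\right) \left(-1\right) = 48 \left(-1\right) = -48$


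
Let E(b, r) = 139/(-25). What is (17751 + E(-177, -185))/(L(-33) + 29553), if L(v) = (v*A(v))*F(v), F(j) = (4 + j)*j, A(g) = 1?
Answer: -110909/12675 ≈ -8.7502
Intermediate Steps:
E(b, r) = -139/25 (E(b, r) = 139*(-1/25) = -139/25)
F(j) = j*(4 + j)
L(v) = v**2*(4 + v) (L(v) = (v*1)*(v*(4 + v)) = v*(v*(4 + v)) = v**2*(4 + v))
(17751 + E(-177, -185))/(L(-33) + 29553) = (17751 - 139/25)/((-33)**2*(4 - 33) + 29553) = 443636/(25*(1089*(-29) + 29553)) = 443636/(25*(-31581 + 29553)) = (443636/25)/(-2028) = (443636/25)*(-1/2028) = -110909/12675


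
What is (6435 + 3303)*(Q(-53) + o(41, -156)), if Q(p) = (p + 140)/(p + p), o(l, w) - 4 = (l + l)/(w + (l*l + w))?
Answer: 2288649105/72557 ≈ 31543.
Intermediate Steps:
o(l, w) = 4 + 2*l/(l² + 2*w) (o(l, w) = 4 + (l + l)/(w + (l*l + w)) = 4 + (2*l)/(w + (l² + w)) = 4 + (2*l)/(w + (w + l²)) = 4 + (2*l)/(l² + 2*w) = 4 + 2*l/(l² + 2*w))
Q(p) = (140 + p)/(2*p) (Q(p) = (140 + p)/((2*p)) = (140 + p)*(1/(2*p)) = (140 + p)/(2*p))
(6435 + 3303)*(Q(-53) + o(41, -156)) = (6435 + 3303)*((½)*(140 - 53)/(-53) + 2*(41 + 2*41² + 4*(-156))/(41² + 2*(-156))) = 9738*((½)*(-1/53)*87 + 2*(41 + 2*1681 - 624)/(1681 - 312)) = 9738*(-87/106 + 2*(41 + 3362 - 624)/1369) = 9738*(-87/106 + 2*(1/1369)*2779) = 9738*(-87/106 + 5558/1369) = 9738*(470045/145114) = 2288649105/72557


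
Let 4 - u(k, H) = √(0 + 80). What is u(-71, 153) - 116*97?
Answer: -11248 - 4*√5 ≈ -11257.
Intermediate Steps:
u(k, H) = 4 - 4*√5 (u(k, H) = 4 - √(0 + 80) = 4 - √80 = 4 - 4*√5)
u(-71, 153) - 116*97 = (4 - 4*√5) - 116*97 = (4 - 4*√5) - 11252 = -11248 - 4*√5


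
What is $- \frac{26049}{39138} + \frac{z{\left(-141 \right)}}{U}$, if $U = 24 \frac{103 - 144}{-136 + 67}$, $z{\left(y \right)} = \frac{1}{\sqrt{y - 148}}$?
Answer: $- \frac{8683}{13046} - \frac{23 i}{5576} \approx -0.66557 - 0.0041248 i$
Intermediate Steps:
$z{\left(y \right)} = \frac{1}{\sqrt{-148 + y}}$
$U = \frac{328}{23}$ ($U = 24 \left(- \frac{41}{-69}\right) = 24 \left(\left(-41\right) \left(- \frac{1}{69}\right)\right) = 24 \cdot \frac{41}{69} = \frac{328}{23} \approx 14.261$)
$- \frac{26049}{39138} + \frac{z{\left(-141 \right)}}{U} = - \frac{26049}{39138} + \frac{1}{\sqrt{-148 - 141} \cdot \frac{328}{23}} = \left(-26049\right) \frac{1}{39138} + \frac{1}{\sqrt{-289}} \cdot \frac{23}{328} = - \frac{8683}{13046} + - \frac{i}{17} \cdot \frac{23}{328} = - \frac{8683}{13046} - \frac{23 i}{5576}$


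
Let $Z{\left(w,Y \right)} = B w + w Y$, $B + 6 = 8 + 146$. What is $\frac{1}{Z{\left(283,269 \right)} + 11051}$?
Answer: $\frac{1}{129062} \approx 7.7482 \cdot 10^{-6}$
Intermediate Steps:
$B = 148$ ($B = -6 + \left(8 + 146\right) = -6 + 154 = 148$)
$Z{\left(w,Y \right)} = 148 w + Y w$ ($Z{\left(w,Y \right)} = 148 w + w Y = 148 w + Y w$)
$\frac{1}{Z{\left(283,269 \right)} + 11051} = \frac{1}{283 \left(148 + 269\right) + 11051} = \frac{1}{283 \cdot 417 + 11051} = \frac{1}{118011 + 11051} = \frac{1}{129062}$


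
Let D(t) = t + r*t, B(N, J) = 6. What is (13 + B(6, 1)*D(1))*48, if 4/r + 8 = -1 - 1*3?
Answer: 816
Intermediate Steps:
r = -1/3 (r = 4/(-8 + (-1 - 1*3)) = 4/(-8 + (-1 - 3)) = 4/(-8 - 4) = 4/(-12) = 4*(-1/12) = -1/3 ≈ -0.33333)
D(t) = 2*t/3 (D(t) = t - t/3 = 2*t/3)
(13 + B(6, 1)*D(1))*48 = (13 + 6*((2/3)*1))*48 = (13 + 6*(2/3))*48 = (13 + 4)*48 = 17*48 = 816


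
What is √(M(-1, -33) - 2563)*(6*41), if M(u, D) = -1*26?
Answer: 246*I*√2589 ≈ 12517.0*I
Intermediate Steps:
M(u, D) = -26
√(M(-1, -33) - 2563)*(6*41) = √(-26 - 2563)*(6*41) = √(-2589)*246 = (I*√2589)*246 = 246*I*√2589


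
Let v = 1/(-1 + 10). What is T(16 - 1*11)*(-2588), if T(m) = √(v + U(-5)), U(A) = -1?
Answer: -5176*I*√2/3 ≈ -2440.0*I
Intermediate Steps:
v = ⅑ (v = 1/9 = ⅑ ≈ 0.11111)
T(m) = 2*I*√2/3 (T(m) = √(⅑ - 1) = √(-8/9) = 2*I*√2/3)
T(16 - 1*11)*(-2588) = (2*I*√2/3)*(-2588) = -5176*I*√2/3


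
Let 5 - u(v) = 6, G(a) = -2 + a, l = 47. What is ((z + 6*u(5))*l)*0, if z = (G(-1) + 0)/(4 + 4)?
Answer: 0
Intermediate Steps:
u(v) = -1 (u(v) = 5 - 1*6 = 5 - 6 = -1)
z = -3/8 (z = ((-2 - 1) + 0)/(4 + 4) = (-3 + 0)/8 = -3*⅛ = -3/8 ≈ -0.37500)
((z + 6*u(5))*l)*0 = ((-3/8 + 6*(-1))*47)*0 = ((-3/8 - 6)*47)*0 = -51/8*47*0 = -2397/8*0 = 0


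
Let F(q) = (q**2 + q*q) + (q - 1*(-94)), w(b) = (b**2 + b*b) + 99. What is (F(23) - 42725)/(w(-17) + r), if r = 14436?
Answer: -41550/15113 ≈ -2.7493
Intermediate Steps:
w(b) = 99 + 2*b**2 (w(b) = (b**2 + b**2) + 99 = 2*b**2 + 99 = 99 + 2*b**2)
F(q) = 94 + q + 2*q**2 (F(q) = (q**2 + q**2) + (q + 94) = 2*q**2 + (94 + q) = 94 + q + 2*q**2)
(F(23) - 42725)/(w(-17) + r) = ((94 + 23 + 2*23**2) - 42725)/((99 + 2*(-17)**2) + 14436) = ((94 + 23 + 2*529) - 42725)/((99 + 2*289) + 14436) = ((94 + 23 + 1058) - 42725)/((99 + 578) + 14436) = (1175 - 42725)/(677 + 14436) = -41550/15113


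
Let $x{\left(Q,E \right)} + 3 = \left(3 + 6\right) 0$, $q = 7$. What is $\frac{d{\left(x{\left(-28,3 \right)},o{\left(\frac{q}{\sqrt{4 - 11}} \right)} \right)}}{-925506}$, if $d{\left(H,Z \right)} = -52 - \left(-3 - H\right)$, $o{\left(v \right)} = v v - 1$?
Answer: $\frac{26}{462753} \approx 5.6185 \cdot 10^{-5}$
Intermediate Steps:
$x{\left(Q,E \right)} = -3$ ($x{\left(Q,E \right)} = -3 + \left(3 + 6\right) 0 = -3 + 9 \cdot 0 = -3 + 0 = -3$)
$o{\left(v \right)} = -1 + v^{2}$ ($o{\left(v \right)} = v^{2} - 1 = -1 + v^{2}$)
$d{\left(H,Z \right)} = -49 + H$ ($d{\left(H,Z \right)} = -52 + \left(3 + H\right) = -49 + H$)
$\frac{d{\left(x{\left(-28,3 \right)},o{\left(\frac{q}{\sqrt{4 - 11}} \right)} \right)}}{-925506} = \frac{-49 - 3}{-925506} = \left(-52\right) \left(- \frac{1}{925506}\right) = \frac{26}{462753}$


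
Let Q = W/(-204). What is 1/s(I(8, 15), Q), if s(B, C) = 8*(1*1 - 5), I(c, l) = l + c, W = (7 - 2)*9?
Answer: -1/32 ≈ -0.031250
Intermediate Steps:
W = 45 (W = 5*9 = 45)
I(c, l) = c + l
Q = -15/68 (Q = 45/(-204) = 45*(-1/204) = -15/68 ≈ -0.22059)
s(B, C) = -32 (s(B, C) = 8*(1 - 5) = 8*(-4) = -32)
1/s(I(8, 15), Q) = 1/(-32) = -1/32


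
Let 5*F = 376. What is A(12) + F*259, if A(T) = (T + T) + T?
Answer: 97564/5 ≈ 19513.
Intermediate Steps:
F = 376/5 (F = (⅕)*376 = 376/5 ≈ 75.200)
A(T) = 3*T (A(T) = 2*T + T = 3*T)
A(12) + F*259 = 3*12 + (376/5)*259 = 36 + 97384/5 = 97564/5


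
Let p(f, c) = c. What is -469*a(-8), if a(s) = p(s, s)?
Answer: 3752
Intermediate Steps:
a(s) = s
-469*a(-8) = -469*(-8) = 3752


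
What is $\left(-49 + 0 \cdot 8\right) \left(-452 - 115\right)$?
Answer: $27783$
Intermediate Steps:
$\left(-49 + 0 \cdot 8\right) \left(-452 - 115\right) = \left(-49 + 0\right) \left(-567\right) = \left(-49\right) \left(-567\right) = 27783$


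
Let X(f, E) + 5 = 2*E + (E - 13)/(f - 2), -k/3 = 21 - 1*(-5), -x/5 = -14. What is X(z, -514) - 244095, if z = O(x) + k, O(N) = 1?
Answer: -19364585/79 ≈ -2.4512e+5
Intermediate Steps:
x = 70 (x = -5*(-14) = 70)
k = -78 (k = -3*(21 - 1*(-5)) = -3*(21 + 5) = -3*26 = -78)
z = -77 (z = 1 - 78 = -77)
X(f, E) = -5 + 2*E + (-13 + E)/(-2 + f) (X(f, E) = -5 + (2*E + (E - 13)/(f - 2)) = -5 + (2*E + (-13 + E)/(-2 + f)) = -5 + 2*E + (-13 + E)/(-2 + f))
X(z, -514) - 244095 = (-3 - 5*(-77) - 3*(-514) + 2*(-514)*(-77))/(-2 - 77) - 244095 = (-3 + 385 + 1542 + 79156)/(-79) - 244095 = -1/79*81080 - 244095 = -81080/79 - 244095 = -19364585/79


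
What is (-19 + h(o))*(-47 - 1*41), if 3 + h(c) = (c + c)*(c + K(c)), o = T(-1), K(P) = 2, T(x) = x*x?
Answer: 1408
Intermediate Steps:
T(x) = x²
o = 1 (o = (-1)² = 1)
h(c) = -3 + 2*c*(2 + c) (h(c) = -3 + (c + c)*(c + 2) = -3 + (2*c)*(2 + c) = -3 + 2*c*(2 + c))
(-19 + h(o))*(-47 - 1*41) = (-19 + (-3 + 2*1² + 4*1))*(-47 - 1*41) = (-19 + (-3 + 2*1 + 4))*(-47 - 41) = (-19 + (-3 + 2 + 4))*(-88) = (-19 + 3)*(-88) = -16*(-88) = 1408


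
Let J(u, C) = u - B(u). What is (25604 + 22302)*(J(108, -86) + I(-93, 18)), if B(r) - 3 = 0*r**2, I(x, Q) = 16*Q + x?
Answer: 14371800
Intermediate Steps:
I(x, Q) = x + 16*Q
B(r) = 3 (B(r) = 3 + 0*r**2 = 3 + 0 = 3)
J(u, C) = -3 + u (J(u, C) = u - 1*3 = u - 3 = -3 + u)
(25604 + 22302)*(J(108, -86) + I(-93, 18)) = (25604 + 22302)*((-3 + 108) + (-93 + 16*18)) = 47906*(105 + (-93 + 288)) = 47906*(105 + 195) = 47906*300 = 14371800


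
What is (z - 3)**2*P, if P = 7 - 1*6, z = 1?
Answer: 4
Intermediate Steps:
P = 1 (P = 7 - 6 = 1)
(z - 3)**2*P = (1 - 3)**2*1 = (-2)**2*1 = 4*1 = 4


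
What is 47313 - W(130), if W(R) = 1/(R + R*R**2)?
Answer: 103952811689/2197130 ≈ 47313.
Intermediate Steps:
W(R) = 1/(R + R**3)
47313 - W(130) = 47313 - 1/(130 + 130**3) = 47313 - 1/(130 + 2197000) = 47313 - 1/2197130 = 103952811689/2197130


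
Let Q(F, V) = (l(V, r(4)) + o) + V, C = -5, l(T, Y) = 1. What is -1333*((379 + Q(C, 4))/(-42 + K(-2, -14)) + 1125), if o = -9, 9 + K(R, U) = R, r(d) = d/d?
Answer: -78980250/53 ≈ -1.4902e+6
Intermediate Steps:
r(d) = 1
K(R, U) = -9 + R
Q(F, V) = -8 + V (Q(F, V) = (1 - 9) + V = -8 + V)
-1333*((379 + Q(C, 4))/(-42 + K(-2, -14)) + 1125) = -1333*((379 + (-8 + 4))/(-42 + (-9 - 2)) + 1125) = -1333*((379 - 4)/(-42 - 11) + 1125) = -1333*(375/(-53) + 1125) = -1333*(375*(-1/53) + 1125) = -1333*(-375/53 + 1125) = -1333*59250/53 = -78980250/53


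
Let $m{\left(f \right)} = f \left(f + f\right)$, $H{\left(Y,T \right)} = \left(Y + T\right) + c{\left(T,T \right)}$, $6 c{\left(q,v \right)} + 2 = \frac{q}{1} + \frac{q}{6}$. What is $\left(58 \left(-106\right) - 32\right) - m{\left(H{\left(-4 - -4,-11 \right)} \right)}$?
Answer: $- \frac{4239865}{648} \approx -6543.0$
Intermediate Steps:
$c{\left(q,v \right)} = - \frac{1}{3} + \frac{7 q}{36}$ ($c{\left(q,v \right)} = - \frac{1}{3} + \frac{\frac{q}{1} + \frac{q}{6}}{6} = - \frac{1}{3} + \frac{q 1 + q \frac{1}{6}}{6} = - \frac{1}{3} + \frac{q + \frac{q}{6}}{6} = - \frac{1}{3} + \frac{\frac{7}{6} q}{6} = - \frac{1}{3} + \frac{7 q}{36}$)
$H{\left(Y,T \right)} = - \frac{1}{3} + Y + \frac{43 T}{36}$ ($H{\left(Y,T \right)} = \left(Y + T\right) + \left(- \frac{1}{3} + \frac{7 T}{36}\right) = \left(T + Y\right) + \left(- \frac{1}{3} + \frac{7 T}{36}\right) = - \frac{1}{3} + Y + \frac{43 T}{36}$)
$m{\left(f \right)} = 2 f^{2}$ ($m{\left(f \right)} = f 2 f = 2 f^{2}$)
$\left(58 \left(-106\right) - 32\right) - m{\left(H{\left(-4 - -4,-11 \right)} \right)} = \left(58 \left(-106\right) - 32\right) - 2 \left(- \frac{1}{3} - 0 + \frac{43}{36} \left(-11\right)\right)^{2} = \left(-6148 - 32\right) - 2 \left(- \frac{1}{3} + \left(-4 + 4\right) - \frac{473}{36}\right)^{2} = -6180 - 2 \left(- \frac{1}{3} + 0 - \frac{473}{36}\right)^{2} = -6180 - 2 \left(- \frac{485}{36}\right)^{2} = -6180 - 2 \cdot \frac{235225}{1296} = -6180 - \frac{235225}{648} = - \frac{4239865}{648}$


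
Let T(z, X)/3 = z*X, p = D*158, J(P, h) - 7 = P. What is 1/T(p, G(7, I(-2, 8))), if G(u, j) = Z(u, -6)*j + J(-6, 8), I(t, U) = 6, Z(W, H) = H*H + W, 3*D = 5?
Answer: 1/204610 ≈ 4.8873e-6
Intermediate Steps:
D = 5/3 (D = (⅓)*5 = 5/3 ≈ 1.6667)
J(P, h) = 7 + P
Z(W, H) = W + H² (Z(W, H) = H² + W = W + H²)
p = 790/3 (p = (5/3)*158 = 790/3 ≈ 263.33)
G(u, j) = 1 + j*(36 + u) (G(u, j) = (u + (-6)²)*j + (7 - 6) = (u + 36)*j + 1 = (36 + u)*j + 1 = j*(36 + u) + 1 = 1 + j*(36 + u))
T(z, X) = 3*X*z (T(z, X) = 3*(z*X) = 3*(X*z) = 3*X*z)
1/T(p, G(7, I(-2, 8))) = 1/(3*(1 + 6*(36 + 7))*(790/3)) = 1/(3*(1 + 6*43)*(790/3)) = 1/(3*(1 + 258)*(790/3)) = 1/(3*259*(790/3)) = 1/204610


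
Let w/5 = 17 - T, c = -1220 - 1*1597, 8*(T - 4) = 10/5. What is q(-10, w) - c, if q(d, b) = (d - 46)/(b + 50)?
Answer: 183073/65 ≈ 2816.5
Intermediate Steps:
T = 17/4 (T = 4 + (10/5)/8 = 4 + (10*(⅕))/8 = 4 + (⅛)*2 = 4 + ¼ = 17/4 ≈ 4.2500)
c = -2817 (c = -1220 - 1597 = -2817)
w = 255/4 (w = 5*(17 - 1*17/4) = 5*(17 - 17/4) = 5*(51/4) = 255/4 ≈ 63.750)
q(d, b) = (-46 + d)/(50 + b)
q(-10, w) - c = (-46 - 10)/(50 + 255/4) - 1*(-2817) = -56/(455/4) + 2817 = (4/455)*(-56) + 2817 = -32/65 + 2817 = 183073/65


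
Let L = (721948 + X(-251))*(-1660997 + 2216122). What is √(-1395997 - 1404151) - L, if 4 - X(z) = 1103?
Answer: -400161301125 + 2*I*√700037 ≈ -4.0016e+11 + 1673.4*I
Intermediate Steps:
X(z) = -1099 (X(z) = 4 - 1*1103 = 4 - 1103 = -1099)
L = 400161301125 (L = (721948 - 1099)*(-1660997 + 2216122) = 720849*555125 = 400161301125)
√(-1395997 - 1404151) - L = √(-1395997 - 1404151) - 1*400161301125 = √(-2800148) - 400161301125 = 2*I*√700037 - 400161301125 = -400161301125 + 2*I*√700037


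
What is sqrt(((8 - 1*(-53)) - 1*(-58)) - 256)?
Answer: I*sqrt(137) ≈ 11.705*I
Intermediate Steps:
sqrt(((8 - 1*(-53)) - 1*(-58)) - 256) = sqrt(((8 + 53) + 58) - 256) = sqrt((61 + 58) - 256) = sqrt(119 - 256) = sqrt(-137) = I*sqrt(137)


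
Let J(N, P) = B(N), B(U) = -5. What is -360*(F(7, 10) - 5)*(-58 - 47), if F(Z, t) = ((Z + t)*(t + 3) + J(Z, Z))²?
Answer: 1763407800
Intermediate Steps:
J(N, P) = -5
F(Z, t) = (-5 + (3 + t)*(Z + t))² (F(Z, t) = ((Z + t)*(t + 3) - 5)² = ((Z + t)*(3 + t) - 5)² = ((3 + t)*(Z + t) - 5)² = (-5 + (3 + t)*(Z + t))²)
-360*(F(7, 10) - 5)*(-58 - 47) = -360*((-5 + 10² + 3*7 + 3*10 + 7*10)² - 5)*(-58 - 47) = -360*((-5 + 100 + 21 + 30 + 70)² - 5)*(-105) = -360*(216² - 5)*(-105) = -360*(46656 - 5)*(-105) = -16794360*(-105) = -360*(-4898355) = 1763407800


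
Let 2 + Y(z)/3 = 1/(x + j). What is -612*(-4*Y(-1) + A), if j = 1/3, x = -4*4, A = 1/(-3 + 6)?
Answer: -721956/47 ≈ -15361.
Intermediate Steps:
A = ⅓ (A = 1/3 = ⅓ ≈ 0.33333)
x = -16
j = ⅓ ≈ 0.33333
Y(z) = -291/47 (Y(z) = -6 + 3/(-16 + ⅓) = -6 + 3/(-47/3) = -6 + 3*(-3/47) = -6 - 9/47 = -291/47)
-612*(-4*Y(-1) + A) = -612*(-4*(-291/47) + ⅓) = -612*(1164/47 + ⅓) = -612*3539/141 = -721956/47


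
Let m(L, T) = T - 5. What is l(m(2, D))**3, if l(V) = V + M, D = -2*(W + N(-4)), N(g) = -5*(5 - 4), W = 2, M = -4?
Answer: -27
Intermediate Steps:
N(g) = -5 (N(g) = -5*1 = -5)
D = 6 (D = -2*(2 - 5) = -2*(-3) = 6)
m(L, T) = -5 + T
l(V) = -4 + V (l(V) = V - 4 = -4 + V)
l(m(2, D))**3 = (-4 + (-5 + 6))**3 = (-4 + 1)**3 = (-3)**3 = -27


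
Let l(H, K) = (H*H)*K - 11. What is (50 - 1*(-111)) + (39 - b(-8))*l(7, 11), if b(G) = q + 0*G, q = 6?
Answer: 17585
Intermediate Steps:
l(H, K) = -11 + K*H**2 (l(H, K) = H**2*K - 11 = K*H**2 - 11 = -11 + K*H**2)
b(G) = 6 (b(G) = 6 + 0*G = 6 + 0 = 6)
(50 - 1*(-111)) + (39 - b(-8))*l(7, 11) = (50 - 1*(-111)) + (39 - 1*6)*(-11 + 11*7**2) = (50 + 111) + (39 - 6)*(-11 + 11*49) = 161 + 33*(-11 + 539) = 161 + 33*528 = 161 + 17424 = 17585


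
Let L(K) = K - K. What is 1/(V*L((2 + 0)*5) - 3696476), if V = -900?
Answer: -1/3696476 ≈ -2.7053e-7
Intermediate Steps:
L(K) = 0
1/(V*L((2 + 0)*5) - 3696476) = 1/(-900*0 - 3696476) = 1/(0 - 3696476) = 1/(-3696476) = -1/3696476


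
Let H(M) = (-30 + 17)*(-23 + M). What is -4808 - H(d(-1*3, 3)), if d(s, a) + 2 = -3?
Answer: -5172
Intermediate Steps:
d(s, a) = -5 (d(s, a) = -2 - 3 = -5)
H(M) = 299 - 13*M (H(M) = -13*(-23 + M) = 299 - 13*M)
-4808 - H(d(-1*3, 3)) = -4808 - (299 - 13*(-5)) = -4808 - (299 + 65) = -4808 - 1*364 = -4808 - 364 = -5172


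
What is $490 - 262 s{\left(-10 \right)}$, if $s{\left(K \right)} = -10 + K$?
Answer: $5730$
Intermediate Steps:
$490 - 262 s{\left(-10 \right)} = 490 - 262 \left(-10 - 10\right) = 490 - -5240 = 490 + 5240 = 5730$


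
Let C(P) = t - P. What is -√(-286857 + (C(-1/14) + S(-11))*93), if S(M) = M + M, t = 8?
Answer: -3*I*√6275318/14 ≈ -536.8*I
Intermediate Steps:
C(P) = 8 - P
S(M) = 2*M
-√(-286857 + (C(-1/14) + S(-11))*93) = -√(-286857 + ((8 - (-1)/14) + 2*(-11))*93) = -√(-286857 + ((8 - (-1)/14) - 22)*93) = -√(-286857 + ((8 - 1*(-1/14)) - 22)*93) = -√(-286857 + ((8 + 1/14) - 22)*93) = -√(-286857 + (113/14 - 22)*93) = -√(-286857 - 195/14*93) = -√(-286857 - 18135/14) = -√(-4034133/14) = -3*I*√6275318/14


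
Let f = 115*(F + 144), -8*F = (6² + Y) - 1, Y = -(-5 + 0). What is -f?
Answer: -15985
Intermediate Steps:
Y = 5 (Y = -1*(-5) = 5)
F = -5 (F = -((6² + 5) - 1)/8 = -((36 + 5) - 1)/8 = -(41 - 1)/8 = -⅛*40 = -5)
f = 15985 (f = 115*(-5 + 144) = 115*139 = 15985)
-f = -1*15985 = -15985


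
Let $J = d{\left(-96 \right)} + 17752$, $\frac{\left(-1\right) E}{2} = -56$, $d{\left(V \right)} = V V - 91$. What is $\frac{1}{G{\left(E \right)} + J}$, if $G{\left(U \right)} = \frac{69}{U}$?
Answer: $\frac{112}{3010293} \approx 3.7206 \cdot 10^{-5}$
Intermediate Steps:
$d{\left(V \right)} = -91 + V^{2}$ ($d{\left(V \right)} = V^{2} - 91 = -91 + V^{2}$)
$E = 112$ ($E = \left(-2\right) \left(-56\right) = 112$)
$J = 26877$ ($J = \left(-91 + \left(-96\right)^{2}\right) + 17752 = \left(-91 + 9216\right) + 17752 = 9125 + 17752 = 26877$)
$\frac{1}{G{\left(E \right)} + J} = \frac{1}{\frac{69}{112} + 26877} = \frac{1}{\frac{3010293}{112}} = \frac{112}{3010293}$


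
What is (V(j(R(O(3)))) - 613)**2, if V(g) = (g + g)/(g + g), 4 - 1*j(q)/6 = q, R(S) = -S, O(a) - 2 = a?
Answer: 374544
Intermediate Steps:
O(a) = 2 + a
j(q) = 24 - 6*q
V(g) = 1 (V(g) = (2*g)/((2*g)) = (2*g)*(1/(2*g)) = 1)
(V(j(R(O(3)))) - 613)**2 = (1 - 613)**2 = (-612)**2 = 374544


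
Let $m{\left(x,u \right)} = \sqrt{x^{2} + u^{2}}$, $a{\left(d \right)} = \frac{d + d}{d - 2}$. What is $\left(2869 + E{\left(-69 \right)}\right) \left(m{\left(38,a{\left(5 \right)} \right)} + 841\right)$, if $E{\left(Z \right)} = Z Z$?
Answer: $6416830 + \frac{15260 \sqrt{3274}}{3} \approx 6.7079 \cdot 10^{6}$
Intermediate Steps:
$E{\left(Z \right)} = Z^{2}$
$a{\left(d \right)} = \frac{2 d}{-2 + d}$
$m{\left(x,u \right)} = \sqrt{u^{2} + x^{2}}$
$\left(2869 + E{\left(-69 \right)}\right) \left(m{\left(38,a{\left(5 \right)} \right)} + 841\right) = \left(2869 + \left(-69\right)^{2}\right) \left(\sqrt{\left(2 \cdot 5 \frac{1}{-2 + 5}\right)^{2} + 38^{2}} + 841\right) = \left(2869 + 4761\right) \left(\sqrt{\left(2 \cdot 5 \cdot \frac{1}{3}\right)^{2} + 1444} + 841\right) = 7630 \left(\sqrt{\left(2 \cdot 5 \cdot \frac{1}{3}\right)^{2} + 1444} + 841\right) = 7630 \left(\sqrt{\left(\frac{10}{3}\right)^{2} + 1444} + 841\right) = 7630 \left(\sqrt{\frac{100}{9} + 1444} + 841\right) = 7630 \left(\sqrt{\frac{13096}{9}} + 841\right) = 7630 \left(\frac{2 \sqrt{3274}}{3} + 841\right) = 7630 \left(841 + \frac{2 \sqrt{3274}}{3}\right) = 6416830 + \frac{15260 \sqrt{3274}}{3}$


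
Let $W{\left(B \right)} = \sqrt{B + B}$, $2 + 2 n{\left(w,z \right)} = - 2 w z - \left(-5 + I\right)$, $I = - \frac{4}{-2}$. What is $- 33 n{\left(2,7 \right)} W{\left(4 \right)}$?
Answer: $891 \sqrt{2} \approx 1260.1$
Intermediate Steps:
$I = 2$ ($I = \left(-4\right) \left(- \frac{1}{2}\right) = 2$)
$n{\left(w,z \right)} = \frac{1}{2} - w z$ ($n{\left(w,z \right)} = -1 + \frac{- 2 w z + \left(5 - 2\right)}{2} = -1 + \frac{- 2 w z + 3}{2} = -1 + \frac{3 - 2 w z}{2} = -1 - \left(- \frac{3}{2} + w z\right) = \frac{1}{2} - w z$)
$W{\left(B \right)} = \sqrt{2} \sqrt{B}$ ($W{\left(B \right)} = \sqrt{2 B} = \sqrt{2} \sqrt{B}$)
$- 33 n{\left(2,7 \right)} W{\left(4 \right)} = - 33 \left(\frac{1}{2} - 2 \cdot 7\right) \sqrt{2} \sqrt{4} = - 33 \left(\frac{1}{2} - 14\right) \sqrt{2} \cdot 2 = \left(-33\right) \left(- \frac{27}{2}\right) 2 \sqrt{2} = \frac{891 \cdot 2 \sqrt{2}}{2} = 891 \sqrt{2}$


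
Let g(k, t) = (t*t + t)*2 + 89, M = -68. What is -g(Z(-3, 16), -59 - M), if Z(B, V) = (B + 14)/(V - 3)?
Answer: -269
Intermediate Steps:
Z(B, V) = (14 + B)/(-3 + V)
g(k, t) = 89 + 2*t + 2*t² (g(k, t) = (t² + t)*2 + 89 = (t + t²)*2 + 89 = (2*t + 2*t²) + 89 = 89 + 2*t + 2*t²)
-g(Z(-3, 16), -59 - M) = -(89 + 2*(-59 - 1*(-68)) + 2*(-59 - 1*(-68))²) = -(89 + 2*(-59 + 68) + 2*(-59 + 68)²) = -(89 + 2*9 + 2*9²) = -(89 + 18 + 2*81) = -(89 + 18 + 162) = -1*269 = -269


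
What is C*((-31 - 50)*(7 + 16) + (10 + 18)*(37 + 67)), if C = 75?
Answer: 78675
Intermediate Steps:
C*((-31 - 50)*(7 + 16) + (10 + 18)*(37 + 67)) = 75*((-31 - 50)*(7 + 16) + (10 + 18)*(37 + 67)) = 75*(-81*23 + 28*104) = 75*(-1863 + 2912) = 75*1049 = 78675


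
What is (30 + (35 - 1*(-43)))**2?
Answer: 11664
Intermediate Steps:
(30 + (35 - 1*(-43)))**2 = (30 + (35 + 43))**2 = (30 + 78)**2 = 108**2 = 11664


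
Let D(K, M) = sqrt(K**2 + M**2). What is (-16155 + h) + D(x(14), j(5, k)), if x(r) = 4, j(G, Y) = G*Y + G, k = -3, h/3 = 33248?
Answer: 83589 + 2*sqrt(29) ≈ 83600.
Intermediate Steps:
h = 99744 (h = 3*33248 = 99744)
j(G, Y) = G + G*Y
(-16155 + h) + D(x(14), j(5, k)) = (-16155 + 99744) + sqrt(4**2 + (5*(1 - 3))**2) = 83589 + sqrt(16 + (5*(-2))**2) = 83589 + sqrt(16 + (-10)**2) = 83589 + sqrt(16 + 100) = 83589 + sqrt(116) = 83589 + 2*sqrt(29)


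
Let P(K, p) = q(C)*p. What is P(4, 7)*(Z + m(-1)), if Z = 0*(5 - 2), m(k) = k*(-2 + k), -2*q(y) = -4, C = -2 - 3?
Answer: 42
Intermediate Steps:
C = -5
q(y) = 2 (q(y) = -1/2*(-4) = 2)
P(K, p) = 2*p
Z = 0 (Z = 0*3 = 0)
P(4, 7)*(Z + m(-1)) = (2*7)*(0 - (-2 - 1)) = 14*(0 - 1*(-3)) = 14*(0 + 3) = 14*3 = 42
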